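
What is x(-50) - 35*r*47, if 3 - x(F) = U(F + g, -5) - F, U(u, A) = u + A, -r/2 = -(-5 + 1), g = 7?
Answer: 13161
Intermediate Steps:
r = -8 (r = -(-2)*(-5 + 1) = -(-2)*(-4) = -2*4 = -8)
U(u, A) = A + u
x(F) = 1 (x(F) = 3 - ((-5 + (F + 7)) - F) = 3 - ((-5 + (7 + F)) - F) = 3 - ((2 + F) - F) = 3 - 1*2 = 3 - 2 = 1)
x(-50) - 35*r*47 = 1 - 35*(-8)*47 = 1 + 280*47 = 1 + 13160 = 13161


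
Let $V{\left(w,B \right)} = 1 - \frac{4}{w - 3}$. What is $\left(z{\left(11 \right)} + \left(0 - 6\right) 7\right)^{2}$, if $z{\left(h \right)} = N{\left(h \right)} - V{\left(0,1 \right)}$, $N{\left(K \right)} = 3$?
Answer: $\frac{15376}{9} \approx 1708.4$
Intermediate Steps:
$V{\left(w,B \right)} = 1 - \frac{4}{-3 + w}$
$z{\left(h \right)} = \frac{2}{3}$ ($z{\left(h \right)} = 3 - \frac{-7 + 0}{-3 + 0} = 3 - \frac{1}{-3} \left(-7\right) = 3 - \left(- \frac{1}{3}\right) \left(-7\right) = 3 - \frac{7}{3} = \frac{2}{3}$)
$\left(z{\left(11 \right)} + \left(0 - 6\right) 7\right)^{2} = \left(\frac{2}{3} + \left(0 - 6\right) 7\right)^{2} = \left(\frac{2}{3} - 42\right)^{2} = \left(- \frac{124}{3}\right)^{2} = \frac{15376}{9}$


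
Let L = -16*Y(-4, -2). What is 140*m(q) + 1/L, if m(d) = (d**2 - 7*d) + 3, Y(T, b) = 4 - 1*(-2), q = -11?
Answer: 2701439/96 ≈ 28140.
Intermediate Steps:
Y(T, b) = 6 (Y(T, b) = 4 + 2 = 6)
m(d) = 3 + d**2 - 7*d
L = -96 (L = -16*6 = -96)
140*m(q) + 1/L = 140*(3 + (-11)**2 - 7*(-11)) + 1/(-96) = 140*(3 + 121 + 77) + 1*(-1/96) = 140*201 - 1/96 = 28140 - 1/96 = 2701439/96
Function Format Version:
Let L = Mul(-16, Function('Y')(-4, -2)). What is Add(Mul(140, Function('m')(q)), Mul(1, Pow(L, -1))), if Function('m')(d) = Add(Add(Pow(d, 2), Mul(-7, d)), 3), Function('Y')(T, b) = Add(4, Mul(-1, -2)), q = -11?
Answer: Rational(2701439, 96) ≈ 28140.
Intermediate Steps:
Function('Y')(T, b) = 6 (Function('Y')(T, b) = Add(4, 2) = 6)
Function('m')(d) = Add(3, Pow(d, 2), Mul(-7, d))
L = -96 (L = Mul(-16, 6) = -96)
Add(Mul(140, Function('m')(q)), Mul(1, Pow(L, -1))) = Add(Mul(140, Add(3, Pow(-11, 2), Mul(-7, -11))), Mul(1, Pow(-96, -1))) = Add(Mul(140, Add(3, 121, 77)), Mul(1, Rational(-1, 96))) = Add(Mul(140, 201), Rational(-1, 96)) = Add(28140, Rational(-1, 96)) = Rational(2701439, 96)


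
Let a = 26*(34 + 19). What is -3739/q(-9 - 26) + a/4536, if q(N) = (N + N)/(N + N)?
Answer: -8479363/2268 ≈ -3738.7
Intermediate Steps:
a = 1378 (a = 26*53 = 1378)
q(N) = 1 (q(N) = (2*N)/((2*N)) = (2*N)*(1/(2*N)) = 1)
-3739/q(-9 - 26) + a/4536 = -3739/1 + 1378/4536 = -3739*1 + 1378*(1/4536) = -3739 + 689/2268 = -8479363/2268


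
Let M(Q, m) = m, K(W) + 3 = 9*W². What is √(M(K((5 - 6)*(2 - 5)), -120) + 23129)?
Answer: √23009 ≈ 151.69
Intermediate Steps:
K(W) = -3 + 9*W²
√(M(K((5 - 6)*(2 - 5)), -120) + 23129) = √(-120 + 23129) = √23009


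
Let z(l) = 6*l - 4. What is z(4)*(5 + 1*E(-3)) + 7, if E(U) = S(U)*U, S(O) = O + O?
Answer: 467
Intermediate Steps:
S(O) = 2*O
E(U) = 2*U² (E(U) = (2*U)*U = 2*U²)
z(l) = -4 + 6*l
z(4)*(5 + 1*E(-3)) + 7 = (-4 + 6*4)*(5 + 1*(2*(-3)²)) + 7 = (-4 + 24)*(5 + 1*(2*9)) + 7 = 20*(5 + 1*18) + 7 = 20*(5 + 18) + 7 = 20*23 + 7 = 460 + 7 = 467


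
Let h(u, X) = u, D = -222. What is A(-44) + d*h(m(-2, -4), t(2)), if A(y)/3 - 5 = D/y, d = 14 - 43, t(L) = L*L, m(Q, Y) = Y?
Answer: 3215/22 ≈ 146.14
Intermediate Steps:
t(L) = L**2
d = -29
A(y) = 15 - 666/y (A(y) = 15 + 3*(-222/y) = 15 - 666/y)
A(-44) + d*h(m(-2, -4), t(2)) = (15 - 666/(-44)) - 29*(-4) = (15 - 666*(-1/44)) + 116 = (15 + 333/22) + 116 = 663/22 + 116 = 3215/22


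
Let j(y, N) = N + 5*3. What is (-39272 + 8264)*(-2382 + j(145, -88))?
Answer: 76124640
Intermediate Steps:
j(y, N) = 15 + N (j(y, N) = N + 15 = 15 + N)
(-39272 + 8264)*(-2382 + j(145, -88)) = (-39272 + 8264)*(-2382 + (15 - 88)) = -31008*(-2382 - 73) = -31008*(-2455) = 76124640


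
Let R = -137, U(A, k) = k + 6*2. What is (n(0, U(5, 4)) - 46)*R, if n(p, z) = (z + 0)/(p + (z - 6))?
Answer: 30414/5 ≈ 6082.8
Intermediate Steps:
U(A, k) = 12 + k (U(A, k) = k + 12 = 12 + k)
n(p, z) = z/(-6 + p + z) (n(p, z) = z/(p + (-6 + z)) = z/(-6 + p + z))
(n(0, U(5, 4)) - 46)*R = ((12 + 4)/(-6 + 0 + (12 + 4)) - 46)*(-137) = (16/(-6 + 0 + 16) - 46)*(-137) = (16/10 - 46)*(-137) = (16*(⅒) - 46)*(-137) = (8/5 - 46)*(-137) = -222/5*(-137) = 30414/5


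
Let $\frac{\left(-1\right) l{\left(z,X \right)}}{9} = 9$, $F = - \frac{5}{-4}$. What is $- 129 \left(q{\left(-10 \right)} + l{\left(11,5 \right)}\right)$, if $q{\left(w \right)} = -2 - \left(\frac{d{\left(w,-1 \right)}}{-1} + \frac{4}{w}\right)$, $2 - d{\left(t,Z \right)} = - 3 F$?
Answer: $\frac{198273}{20} \approx 9913.7$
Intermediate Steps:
$F = \frac{5}{4}$ ($F = \left(-5\right) \left(- \frac{1}{4}\right) = \frac{5}{4} \approx 1.25$)
$l{\left(z,X \right)} = -81$ ($l{\left(z,X \right)} = \left(-9\right) 9 = -81$)
$d{\left(t,Z \right)} = \frac{23}{4}$ ($d{\left(t,Z \right)} = 2 - \left(-3\right) \frac{5}{4} = 2 - - \frac{15}{4} = 2 + \frac{15}{4} = \frac{23}{4}$)
$q{\left(w \right)} = \frac{15}{4} - \frac{4}{w}$ ($q{\left(w \right)} = -2 - \left(\frac{23}{4 \left(-1\right)} + \frac{4}{w}\right) = -2 - \left(\frac{23}{4} \left(-1\right) + \frac{4}{w}\right) = -2 - \left(- \frac{23}{4} + \frac{4}{w}\right) = -2 + \left(\frac{23}{4} - \frac{4}{w}\right) = \frac{15}{4} - \frac{4}{w}$)
$- 129 \left(q{\left(-10 \right)} + l{\left(11,5 \right)}\right) = - 129 \left(\left(\frac{15}{4} - \frac{4}{-10}\right) - 81\right) = - 129 \left(\left(\frac{15}{4} - - \frac{2}{5}\right) - 81\right) = - 129 \left(\left(\frac{15}{4} + \frac{2}{5}\right) - 81\right) = - 129 \left(\frac{83}{20} - 81\right) = \left(-129\right) \left(- \frac{1537}{20}\right) = \frac{198273}{20}$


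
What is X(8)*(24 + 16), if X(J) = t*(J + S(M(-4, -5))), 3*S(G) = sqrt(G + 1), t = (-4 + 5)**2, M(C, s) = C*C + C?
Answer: 320 + 40*sqrt(13)/3 ≈ 368.07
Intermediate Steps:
M(C, s) = C + C**2 (M(C, s) = C**2 + C = C + C**2)
t = 1 (t = 1**2 = 1)
S(G) = sqrt(1 + G)/3 (S(G) = sqrt(G + 1)/3 = sqrt(1 + G)/3)
X(J) = J + sqrt(13)/3 (X(J) = 1*(J + sqrt(1 - 4*(1 - 4))/3) = 1*(J + sqrt(1 - 4*(-3))/3) = 1*(J + sqrt(1 + 12)/3) = 1*(J + sqrt(13)/3) = J + sqrt(13)/3)
X(8)*(24 + 16) = (8 + sqrt(13)/3)*(24 + 16) = (8 + sqrt(13)/3)*40 = 320 + 40*sqrt(13)/3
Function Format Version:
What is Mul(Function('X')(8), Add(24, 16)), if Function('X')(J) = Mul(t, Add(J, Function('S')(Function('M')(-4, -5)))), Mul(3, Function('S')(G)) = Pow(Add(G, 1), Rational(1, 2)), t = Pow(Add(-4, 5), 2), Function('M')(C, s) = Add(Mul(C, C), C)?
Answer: Add(320, Mul(Rational(40, 3), Pow(13, Rational(1, 2)))) ≈ 368.07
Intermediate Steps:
Function('M')(C, s) = Add(C, Pow(C, 2)) (Function('M')(C, s) = Add(Pow(C, 2), C) = Add(C, Pow(C, 2)))
t = 1 (t = Pow(1, 2) = 1)
Function('S')(G) = Mul(Rational(1, 3), Pow(Add(1, G), Rational(1, 2))) (Function('S')(G) = Mul(Rational(1, 3), Pow(Add(G, 1), Rational(1, 2))) = Mul(Rational(1, 3), Pow(Add(1, G), Rational(1, 2))))
Function('X')(J) = Add(J, Mul(Rational(1, 3), Pow(13, Rational(1, 2)))) (Function('X')(J) = Mul(1, Add(J, Mul(Rational(1, 3), Pow(Add(1, Mul(-4, Add(1, -4))), Rational(1, 2))))) = Mul(1, Add(J, Mul(Rational(1, 3), Pow(Add(1, Mul(-4, -3)), Rational(1, 2))))) = Mul(1, Add(J, Mul(Rational(1, 3), Pow(Add(1, 12), Rational(1, 2))))) = Mul(1, Add(J, Mul(Rational(1, 3), Pow(13, Rational(1, 2))))) = Add(J, Mul(Rational(1, 3), Pow(13, Rational(1, 2)))))
Mul(Function('X')(8), Add(24, 16)) = Mul(Add(8, Mul(Rational(1, 3), Pow(13, Rational(1, 2)))), Add(24, 16)) = Mul(Add(8, Mul(Rational(1, 3), Pow(13, Rational(1, 2)))), 40) = Add(320, Mul(Rational(40, 3), Pow(13, Rational(1, 2))))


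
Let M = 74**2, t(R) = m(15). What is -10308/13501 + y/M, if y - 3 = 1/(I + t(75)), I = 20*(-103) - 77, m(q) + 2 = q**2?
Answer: -107961298471/141504845064 ≈ -0.76295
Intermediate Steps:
m(q) = -2 + q**2
t(R) = 223 (t(R) = -2 + 15**2 = -2 + 225 = 223)
M = 5476
I = -2137 (I = -2060 - 77 = -2137)
y = 5741/1914 (y = 3 + 1/(-2137 + 223) = 3 + 1/(-1914) = 3 - 1/1914 = 5741/1914 ≈ 2.9995)
-10308/13501 + y/M = -10308/13501 + (5741/1914)/5476 = -10308*1/13501 + (5741/1914)*(1/5476) = -10308/13501 + 5741/10481064 = -107961298471/141504845064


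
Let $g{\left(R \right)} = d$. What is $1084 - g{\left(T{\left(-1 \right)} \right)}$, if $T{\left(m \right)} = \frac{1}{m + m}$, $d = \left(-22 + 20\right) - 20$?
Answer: $1106$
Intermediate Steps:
$d = -22$ ($d = -2 - 20 = -22$)
$T{\left(m \right)} = \frac{1}{2 m}$
$g{\left(R \right)} = -22$
$1084 - g{\left(T{\left(-1 \right)} \right)} = 1084 - -22 = 1084 + 22 = 1106$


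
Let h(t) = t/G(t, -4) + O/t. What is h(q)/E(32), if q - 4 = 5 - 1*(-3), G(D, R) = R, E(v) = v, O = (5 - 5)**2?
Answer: -3/32 ≈ -0.093750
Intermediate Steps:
O = 0 (O = 0**2 = 0)
q = 12 (q = 4 + (5 - 1*(-3)) = 4 + (5 + 3) = 4 + 8 = 12)
h(t) = -t/4 (h(t) = t/(-4) + 0/t = t*(-1/4) + 0 = -t/4 + 0 = -t/4)
h(q)/E(32) = -1/4*12/32 = -3*1/32 = -3/32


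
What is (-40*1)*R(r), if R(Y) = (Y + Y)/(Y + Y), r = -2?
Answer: -40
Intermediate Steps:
R(Y) = 1 (R(Y) = (2*Y)/((2*Y)) = (2*Y)*(1/(2*Y)) = 1)
(-40*1)*R(r) = -40*1*1 = -40*1 = -40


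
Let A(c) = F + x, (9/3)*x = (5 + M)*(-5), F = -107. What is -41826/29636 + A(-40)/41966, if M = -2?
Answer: -439647287/310926094 ≈ -1.4140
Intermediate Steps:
x = -5 (x = ((5 - 2)*(-5))/3 = (3*(-5))/3 = (⅓)*(-15) = -5)
A(c) = -112 (A(c) = -107 - 5 = -112)
-41826/29636 + A(-40)/41966 = -41826/29636 - 112/41966 = -41826*1/29636 - 112*1/41966 = -20913/14818 - 56/20983 = -439647287/310926094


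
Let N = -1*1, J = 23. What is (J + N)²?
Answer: 484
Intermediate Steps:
N = -1
(J + N)² = (23 - 1)² = 22² = 484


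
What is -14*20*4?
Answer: -1120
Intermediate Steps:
-14*20*4 = -280*4 = -1120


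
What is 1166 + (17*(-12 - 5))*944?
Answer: -271650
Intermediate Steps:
1166 + (17*(-12 - 5))*944 = 1166 + (17*(-17))*944 = 1166 - 289*944 = 1166 - 272816 = -271650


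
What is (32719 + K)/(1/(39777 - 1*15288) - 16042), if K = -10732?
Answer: -76919949/56121791 ≈ -1.3706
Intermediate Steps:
(32719 + K)/(1/(39777 - 1*15288) - 16042) = (32719 - 10732)/(1/(39777 - 1*15288) - 16042) = 21987/(1/(39777 - 15288) - 16042) = 21987/(1/24489 - 16042) = 21987/(-392852537/24489) = 21987*(-24489/392852537) = -76919949/56121791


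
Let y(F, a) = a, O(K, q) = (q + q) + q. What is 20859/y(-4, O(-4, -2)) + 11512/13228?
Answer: -22987815/6614 ≈ -3475.6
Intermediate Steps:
O(K, q) = 3*q (O(K, q) = 2*q + q = 3*q)
20859/y(-4, O(-4, -2)) + 11512/13228 = 20859/((3*(-2))) + 11512/13228 = 20859/(-6) + 11512*(1/13228) = 20859*(-⅙) + 2878/3307 = -6953/2 + 2878/3307 = -22987815/6614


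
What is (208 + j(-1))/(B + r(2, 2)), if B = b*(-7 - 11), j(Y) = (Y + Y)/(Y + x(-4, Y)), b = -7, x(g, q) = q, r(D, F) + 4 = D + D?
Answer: 209/126 ≈ 1.6587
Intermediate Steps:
r(D, F) = -4 + 2*D (r(D, F) = -4 + (D + D) = -4 + 2*D)
j(Y) = 1 (j(Y) = (Y + Y)/(Y + Y) = (2*Y)/((2*Y)) = (2*Y)*(1/(2*Y)) = 1)
B = 126 (B = -7*(-7 - 11) = -7*(-18) = 126)
(208 + j(-1))/(B + r(2, 2)) = (208 + 1)/(126 + (-4 + 2*2)) = 209/(126 + (-4 + 4)) = 209/(126 + 0) = 209/126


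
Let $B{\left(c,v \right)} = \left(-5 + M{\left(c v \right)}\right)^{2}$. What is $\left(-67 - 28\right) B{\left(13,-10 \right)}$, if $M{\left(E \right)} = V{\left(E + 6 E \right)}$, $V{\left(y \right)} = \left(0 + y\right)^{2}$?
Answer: $-65145426257375$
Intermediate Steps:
$V{\left(y \right)} = y^{2}$
$M{\left(E \right)} = 49 E^{2}$ ($M{\left(E \right)} = \left(E + 6 E\right)^{2} = \left(7 E\right)^{2} = 49 E^{2}$)
$B{\left(c,v \right)} = \left(-5 + 49 c^{2} v^{2}\right)^{2}$ ($B{\left(c,v \right)} = \left(-5 + 49 \left(c v\right)^{2}\right)^{2} = \left(-5 + 49 c^{2} v^{2}\right)^{2}$)
$\left(-67 - 28\right) B{\left(13,-10 \right)} = \left(-67 - 28\right) \left(-5 + 49 \cdot 13^{2} \left(-10\right)^{2}\right)^{2} = - 95 \left(-5 + 49 \cdot 169 \cdot 100\right)^{2} = - 95 \left(-5 + 828100\right)^{2} = - 95 \cdot 828095^{2} = \left(-95\right) 685741329025 = -65145426257375$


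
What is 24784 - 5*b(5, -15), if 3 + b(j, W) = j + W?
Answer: 24849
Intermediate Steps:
b(j, W) = -3 + W + j (b(j, W) = -3 + (j + W) = -3 + (W + j) = -3 + W + j)
24784 - 5*b(5, -15) = 24784 - 5*(-3 - 15 + 5) = 24784 - 5*(-13) = 24784 + 65 = 24849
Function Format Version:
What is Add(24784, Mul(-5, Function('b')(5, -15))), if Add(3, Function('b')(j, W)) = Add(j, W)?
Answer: 24849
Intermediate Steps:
Function('b')(j, W) = Add(-3, W, j) (Function('b')(j, W) = Add(-3, Add(j, W)) = Add(-3, Add(W, j)) = Add(-3, W, j))
Add(24784, Mul(-5, Function('b')(5, -15))) = Add(24784, Mul(-5, Add(-3, -15, 5))) = Add(24784, Mul(-5, -13)) = Add(24784, 65) = 24849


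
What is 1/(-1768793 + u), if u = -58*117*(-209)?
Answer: -1/350519 ≈ -2.8529e-6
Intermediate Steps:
u = 1418274 (u = -6786*(-209) = 1418274)
1/(-1768793 + u) = 1/(-1768793 + 1418274) = 1/(-350519) = -1/350519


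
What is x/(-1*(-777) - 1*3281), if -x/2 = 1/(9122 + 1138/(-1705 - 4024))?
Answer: 5729/65428017600 ≈ 8.7562e-8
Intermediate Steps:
x = -5729/26129400 (x = -2/(9122 + 1138/(-1705 - 4024)) = -2/(9122 + 1138/(-5729)) = -2/(9122 + 1138*(-1/5729)) = -2/(9122 - 1138/5729) = -2/52258800/5729 = -2*5729/52258800 = -5729/26129400 ≈ -0.00021925)
x/(-1*(-777) - 1*3281) = -5729/(26129400*(-1*(-777) - 1*3281)) = -5729/(26129400*(777 - 3281)) = -5729/26129400/(-2504) = -5729/26129400*(-1/2504) = 5729/65428017600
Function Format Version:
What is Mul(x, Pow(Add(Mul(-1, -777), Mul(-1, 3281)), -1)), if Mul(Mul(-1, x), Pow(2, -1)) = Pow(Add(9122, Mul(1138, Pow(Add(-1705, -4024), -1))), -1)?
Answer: Rational(5729, 65428017600) ≈ 8.7562e-8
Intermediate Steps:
x = Rational(-5729, 26129400) (x = Mul(-2, Pow(Add(9122, Mul(1138, Pow(Add(-1705, -4024), -1))), -1)) = Mul(-2, Pow(Add(9122, Mul(1138, Pow(-5729, -1))), -1)) = Mul(-2, Pow(Add(9122, Mul(1138, Rational(-1, 5729))), -1)) = Mul(-2, Pow(Add(9122, Rational(-1138, 5729)), -1)) = Mul(-2, Pow(Rational(52258800, 5729), -1)) = Mul(-2, Rational(5729, 52258800)) = Rational(-5729, 26129400) ≈ -0.00021925)
Mul(x, Pow(Add(Mul(-1, -777), Mul(-1, 3281)), -1)) = Mul(Rational(-5729, 26129400), Pow(Add(Mul(-1, -777), Mul(-1, 3281)), -1)) = Mul(Rational(-5729, 26129400), Pow(Add(777, -3281), -1)) = Mul(Rational(-5729, 26129400), Pow(-2504, -1)) = Mul(Rational(-5729, 26129400), Rational(-1, 2504)) = Rational(5729, 65428017600)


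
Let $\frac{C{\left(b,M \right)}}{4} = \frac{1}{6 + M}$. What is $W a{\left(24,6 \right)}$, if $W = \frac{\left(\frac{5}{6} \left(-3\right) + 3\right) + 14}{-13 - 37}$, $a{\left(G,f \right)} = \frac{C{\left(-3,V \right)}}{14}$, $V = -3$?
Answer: $- \frac{29}{1050} \approx -0.027619$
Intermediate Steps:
$C{\left(b,M \right)} = \frac{4}{6 + M}$
$a{\left(G,f \right)} = \frac{2}{21}$ ($a{\left(G,f \right)} = \frac{4 \frac{1}{6 - 3}}{14} = \frac{4}{3} \cdot \frac{1}{14} = \frac{2}{21}$)
$W = - \frac{29}{100}$ ($W = \frac{\left(5 \cdot \frac{1}{6} \left(-3\right) + 3\right) + 14}{-50} = \left(\left(\frac{5}{6} \left(-3\right) + 3\right) + 14\right) \left(- \frac{1}{50}\right) = \left(\left(- \frac{5}{2} + 3\right) + 14\right) \left(- \frac{1}{50}\right) = \left(\frac{1}{2} + 14\right) \left(- \frac{1}{50}\right) = \frac{29}{2} \left(- \frac{1}{50}\right) = - \frac{29}{100} \approx -0.29$)
$W a{\left(24,6 \right)} = \left(- \frac{29}{100}\right) \frac{2}{21} = - \frac{29}{1050}$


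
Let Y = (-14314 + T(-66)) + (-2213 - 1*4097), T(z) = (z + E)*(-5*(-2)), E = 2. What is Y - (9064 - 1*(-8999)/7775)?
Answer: -235809199/7775 ≈ -30329.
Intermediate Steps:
T(z) = 20 + 10*z (T(z) = (z + 2)*(-5*(-2)) = (2 + z)*10 = 20 + 10*z)
Y = -21264 (Y = (-14314 + (20 + 10*(-66))) + (-2213 - 1*4097) = (-14314 + (20 - 660)) + (-2213 - 4097) = (-14314 - 640) - 6310 = -14954 - 6310 = -21264)
Y - (9064 - 1*(-8999)/7775) = -21264 - (9064 - 1*(-8999)/7775) = -21264 - (9064 + 8999*(1/7775)) = -21264 - (9064 + 8999/7775) = -21264 - 1*70481599/7775 = -21264 - 70481599/7775 = -235809199/7775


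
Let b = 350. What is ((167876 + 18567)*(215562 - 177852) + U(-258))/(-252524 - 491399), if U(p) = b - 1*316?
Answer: -7030765564/743923 ≈ -9450.9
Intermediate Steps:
U(p) = 34 (U(p) = 350 - 1*316 = 350 - 316 = 34)
((167876 + 18567)*(215562 - 177852) + U(-258))/(-252524 - 491399) = ((167876 + 18567)*(215562 - 177852) + 34)/(-252524 - 491399) = (186443*37710 + 34)/(-743923) = (7030765530 + 34)*(-1/743923) = 7030765564*(-1/743923) = -7030765564/743923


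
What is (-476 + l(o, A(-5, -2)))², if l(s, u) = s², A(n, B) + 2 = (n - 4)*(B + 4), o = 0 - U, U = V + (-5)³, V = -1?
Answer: 237160000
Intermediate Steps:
U = -126 (U = -1 + (-5)³ = -1 - 125 = -126)
o = 126 (o = 0 - 1*(-126) = 0 + 126 = 126)
A(n, B) = -2 + (-4 + n)*(4 + B) (A(n, B) = -2 + (n - 4)*(B + 4) = -2 + (-4 + n)*(4 + B))
(-476 + l(o, A(-5, -2)))² = (-476 + 126²)² = (-476 + 15876)² = 15400² = 237160000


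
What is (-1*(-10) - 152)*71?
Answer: -10082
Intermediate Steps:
(-1*(-10) - 152)*71 = (10 - 152)*71 = -142*71 = -10082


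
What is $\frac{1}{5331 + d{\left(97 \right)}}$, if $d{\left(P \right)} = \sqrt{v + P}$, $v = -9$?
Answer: $\frac{5331}{28419473} - \frac{2 \sqrt{22}}{28419473} \approx 0.00018725$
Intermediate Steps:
$d{\left(P \right)} = \sqrt{-9 + P}$
$\frac{1}{5331 + d{\left(97 \right)}} = \frac{1}{5331 + \sqrt{-9 + 97}} = \frac{1}{5331 + \sqrt{88}} = \frac{1}{5331 + 2 \sqrt{22}}$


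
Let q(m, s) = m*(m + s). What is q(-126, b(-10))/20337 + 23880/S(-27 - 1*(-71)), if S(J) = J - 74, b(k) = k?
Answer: -5390372/6779 ≈ -795.16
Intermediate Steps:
S(J) = -74 + J
q(-126, b(-10))/20337 + 23880/S(-27 - 1*(-71)) = -126*(-126 - 10)/20337 + 23880/(-74 + (-27 - 1*(-71))) = -126*(-136)*(1/20337) + 23880/(-74 + (-27 + 71)) = 17136*(1/20337) + 23880/(-74 + 44) = 5712/6779 + 23880/(-30) = 5712/6779 + 23880*(-1/30) = 5712/6779 - 796 = -5390372/6779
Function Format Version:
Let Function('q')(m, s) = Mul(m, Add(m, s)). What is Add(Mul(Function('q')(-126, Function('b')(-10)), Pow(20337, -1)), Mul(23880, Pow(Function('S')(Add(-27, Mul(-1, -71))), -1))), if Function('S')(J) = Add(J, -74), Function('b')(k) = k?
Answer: Rational(-5390372, 6779) ≈ -795.16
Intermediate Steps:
Function('S')(J) = Add(-74, J)
Add(Mul(Function('q')(-126, Function('b')(-10)), Pow(20337, -1)), Mul(23880, Pow(Function('S')(Add(-27, Mul(-1, -71))), -1))) = Add(Mul(Mul(-126, Add(-126, -10)), Pow(20337, -1)), Mul(23880, Pow(Add(-74, Add(-27, Mul(-1, -71))), -1))) = Add(Mul(Mul(-126, -136), Rational(1, 20337)), Mul(23880, Pow(Add(-74, Add(-27, 71)), -1))) = Add(Mul(17136, Rational(1, 20337)), Mul(23880, Pow(Add(-74, 44), -1))) = Add(Rational(5712, 6779), Mul(23880, Pow(-30, -1))) = Add(Rational(5712, 6779), Mul(23880, Rational(-1, 30))) = Add(Rational(5712, 6779), -796) = Rational(-5390372, 6779)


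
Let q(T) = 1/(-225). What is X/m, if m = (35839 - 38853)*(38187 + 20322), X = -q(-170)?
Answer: -1/39677878350 ≈ -2.5203e-11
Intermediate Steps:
q(T) = -1/225
X = 1/225 (X = -1*(-1/225) = 1/225 ≈ 0.0044444)
m = -176346126 (m = -3014*58509 = -176346126)
X/m = (1/225)/(-176346126) = (1/225)*(-1/176346126) = -1/39677878350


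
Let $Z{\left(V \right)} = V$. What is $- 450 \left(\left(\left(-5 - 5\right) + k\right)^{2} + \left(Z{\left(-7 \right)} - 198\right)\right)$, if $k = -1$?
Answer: $37800$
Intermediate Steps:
$- 450 \left(\left(\left(-5 - 5\right) + k\right)^{2} + \left(Z{\left(-7 \right)} - 198\right)\right) = - 450 \left(\left(\left(-5 - 5\right) - 1\right)^{2} - 205\right) = - 450 \left(\left(-10 - 1\right)^{2} - 205\right) = - 450 \left(\left(-11\right)^{2} - 205\right) = - 450 \left(121 - 205\right) = \left(-450\right) \left(-84\right) = 37800$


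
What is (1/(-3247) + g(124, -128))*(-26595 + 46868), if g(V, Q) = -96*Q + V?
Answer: 817037641299/3247 ≈ 2.5163e+8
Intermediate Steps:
g(V, Q) = V - 96*Q
(1/(-3247) + g(124, -128))*(-26595 + 46868) = (1/(-3247) + (124 - 96*(-128)))*(-26595 + 46868) = (-1/3247 + (124 + 12288))*20273 = (-1/3247 + 12412)*20273 = (40301763/3247)*20273 = 817037641299/3247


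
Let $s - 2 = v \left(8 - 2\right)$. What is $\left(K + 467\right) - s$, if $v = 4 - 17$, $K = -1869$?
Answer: $-1326$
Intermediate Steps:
$v = -13$ ($v = 4 - 17 = -13$)
$s = -76$ ($s = 2 - 13 \left(8 - 2\right) = 2 - 78 = -76$)
$\left(K + 467\right) - s = \left(-1869 + 467\right) - -76 = -1402 + 76 = -1326$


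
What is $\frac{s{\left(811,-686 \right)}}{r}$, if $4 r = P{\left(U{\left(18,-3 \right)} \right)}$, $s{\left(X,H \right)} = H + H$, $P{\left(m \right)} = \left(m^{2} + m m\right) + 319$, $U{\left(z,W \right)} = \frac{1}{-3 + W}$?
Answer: $- \frac{98784}{5743} \approx -17.201$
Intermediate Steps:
$P{\left(m \right)} = 319 + 2 m^{2}$ ($P{\left(m \right)} = \left(m^{2} + m^{2}\right) + 319 = 2 m^{2} + 319 = 319 + 2 m^{2}$)
$s{\left(X,H \right)} = 2 H$
$r = \frac{5743}{72}$ ($r = \frac{319 + 2 \left(\frac{1}{-3 - 3}\right)^{2}}{4} = \frac{319 + 2 \left(\frac{1}{-6}\right)^{2}}{4} = \frac{319 + 2 \left(- \frac{1}{6}\right)^{2}}{4} = \frac{319 + 2 \cdot \frac{1}{36}}{4} = \frac{319 + \frac{1}{18}}{4} = \frac{1}{4} \cdot \frac{5743}{18} = \frac{5743}{72} \approx 79.764$)
$\frac{s{\left(811,-686 \right)}}{r} = \frac{2 \left(-686\right)}{\frac{5743}{72}} = \left(-1372\right) \frac{72}{5743} = - \frac{98784}{5743}$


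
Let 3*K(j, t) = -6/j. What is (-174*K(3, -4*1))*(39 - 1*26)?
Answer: 1508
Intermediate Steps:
K(j, t) = -2/j (K(j, t) = (-6/j)/3 = -2/j)
(-174*K(3, -4*1))*(39 - 1*26) = (-(-348)/3)*(39 - 1*26) = (-(-348)/3)*(39 - 26) = -174*(-⅔)*13 = 116*13 = 1508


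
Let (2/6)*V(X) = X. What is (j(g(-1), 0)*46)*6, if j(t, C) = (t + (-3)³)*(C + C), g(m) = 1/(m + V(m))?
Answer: 0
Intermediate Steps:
V(X) = 3*X
g(m) = 1/(4*m) (g(m) = 1/(m + 3*m) = 1/(4*m))
j(t, C) = 2*C*(-27 + t) (j(t, C) = (t - 27)*(2*C) = (-27 + t)*(2*C) = 2*C*(-27 + t))
(j(g(-1), 0)*46)*6 = ((2*0*(-27 + (¼)/(-1)))*46)*6 = ((2*0*(-27 + (¼)*(-1)))*46)*6 = ((2*0*(-27 - ¼))*46)*6 = ((2*0*(-109/4))*46)*6 = (0*46)*6 = 0*6 = 0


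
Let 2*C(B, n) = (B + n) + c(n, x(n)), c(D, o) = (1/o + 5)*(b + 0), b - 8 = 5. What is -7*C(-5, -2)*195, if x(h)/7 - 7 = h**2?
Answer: -873405/22 ≈ -39700.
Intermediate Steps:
b = 13 (b = 8 + 5 = 13)
x(h) = 49 + 7*h**2
c(D, o) = 65 + 13/o (c(D, o) = (1/o + 5)*(13 + 0) = (5 + 1/o)*13 = 65 + 13/o)
C(B, n) = 65/2 + B/2 + n/2 + 13/(2*(49 + 7*n**2)) (C(B, n) = ((B + n) + (65 + 13/(49 + 7*n**2)))/2 = (65 + B + n + 13/(49 + 7*n**2))/2 = 65/2 + B/2 + n/2 + 13/(2*(49 + 7*n**2)))
-7*C(-5, -2)*195 = -(13 + 7*(7 + (-2)**2)*(65 - 5 - 2))/(2*(7 + (-2)**2))*195 = -(13 + 7*(7 + 4)*58)/(2*(7 + 4))*195 = -(13 + 7*11*58)/(2*11)*195 = -(13 + 4466)/(2*11)*195 = -4479/(2*11)*195 = -7*4479/154*195 = -4479/22*195 = -873405/22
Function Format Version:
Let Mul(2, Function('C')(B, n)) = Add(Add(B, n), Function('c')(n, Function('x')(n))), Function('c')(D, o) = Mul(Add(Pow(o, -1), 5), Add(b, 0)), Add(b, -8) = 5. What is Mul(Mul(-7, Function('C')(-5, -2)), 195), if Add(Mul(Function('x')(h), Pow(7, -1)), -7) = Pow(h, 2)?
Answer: Rational(-873405, 22) ≈ -39700.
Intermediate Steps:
b = 13 (b = Add(8, 5) = 13)
Function('x')(h) = Add(49, Mul(7, Pow(h, 2)))
Function('c')(D, o) = Add(65, Mul(13, Pow(o, -1))) (Function('c')(D, o) = Mul(Add(Pow(o, -1), 5), Add(13, 0)) = Mul(Add(5, Pow(o, -1)), 13) = Add(65, Mul(13, Pow(o, -1))))
Function('C')(B, n) = Add(Rational(65, 2), Mul(Rational(1, 2), B), Mul(Rational(1, 2), n), Mul(Rational(13, 2), Pow(Add(49, Mul(7, Pow(n, 2))), -1))) (Function('C')(B, n) = Mul(Rational(1, 2), Add(Add(B, n), Add(65, Mul(13, Pow(Add(49, Mul(7, Pow(n, 2))), -1))))) = Mul(Rational(1, 2), Add(65, B, n, Mul(13, Pow(Add(49, Mul(7, Pow(n, 2))), -1)))) = Add(Rational(65, 2), Mul(Rational(1, 2), B), Mul(Rational(1, 2), n), Mul(Rational(13, 2), Pow(Add(49, Mul(7, Pow(n, 2))), -1))))
Mul(Mul(-7, Function('C')(-5, -2)), 195) = Mul(Mul(-7, Mul(Rational(1, 14), Pow(Add(7, Pow(-2, 2)), -1), Add(13, Mul(7, Add(7, Pow(-2, 2)), Add(65, -5, -2))))), 195) = Mul(Mul(-7, Mul(Rational(1, 14), Pow(Add(7, 4), -1), Add(13, Mul(7, Add(7, 4), 58)))), 195) = Mul(Mul(-7, Mul(Rational(1, 14), Pow(11, -1), Add(13, Mul(7, 11, 58)))), 195) = Mul(Mul(-7, Mul(Rational(1, 14), Rational(1, 11), Add(13, 4466))), 195) = Mul(Mul(-7, Mul(Rational(1, 14), Rational(1, 11), 4479)), 195) = Mul(Mul(-7, Rational(4479, 154)), 195) = Mul(Rational(-4479, 22), 195) = Rational(-873405, 22)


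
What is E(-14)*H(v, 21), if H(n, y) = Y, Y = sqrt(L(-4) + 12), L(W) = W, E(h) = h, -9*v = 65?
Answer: -28*sqrt(2) ≈ -39.598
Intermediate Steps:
v = -65/9 (v = -1/9*65 = -65/9 ≈ -7.2222)
Y = 2*sqrt(2) (Y = sqrt(-4 + 12) = sqrt(8) = 2*sqrt(2) ≈ 2.8284)
H(n, y) = 2*sqrt(2)
E(-14)*H(v, 21) = -28*sqrt(2)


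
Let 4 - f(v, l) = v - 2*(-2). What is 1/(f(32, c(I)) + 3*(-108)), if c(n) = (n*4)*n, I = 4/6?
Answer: -1/356 ≈ -0.0028090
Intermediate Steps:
I = 2/3 (I = 4*(1/6) = 2/3 ≈ 0.66667)
c(n) = 4*n**2 (c(n) = (4*n)*n = 4*n**2)
f(v, l) = -v (f(v, l) = 4 - (v - 2*(-2)) = 4 - (v + 4) = 4 - (4 + v) = 4 + (-4 - v) = -v)
1/(f(32, c(I)) + 3*(-108)) = 1/(-1*32 + 3*(-108)) = 1/(-32 - 324) = 1/(-356) = -1/356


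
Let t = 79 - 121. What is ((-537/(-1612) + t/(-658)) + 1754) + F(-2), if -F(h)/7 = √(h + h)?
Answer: 132920131/75764 - 14*I ≈ 1754.4 - 14.0*I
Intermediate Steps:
F(h) = -7*√2*√h (F(h) = -7*√(h + h) = -7*√2*√h)
t = -42
((-537/(-1612) + t/(-658)) + 1754) + F(-2) = ((-537/(-1612) - 42/(-658)) + 1754) - 7*√2*√(-2) = ((-537*(-1/1612) - 42*(-1/658)) + 1754) - 7*√2*I*√2 = ((537/1612 + 3/47) + 1754) - 14*I = (30075/75764 + 1754) - 14*I = 132920131/75764 - 14*I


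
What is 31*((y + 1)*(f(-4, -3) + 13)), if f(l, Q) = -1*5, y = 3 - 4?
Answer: 0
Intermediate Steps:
y = -1
f(l, Q) = -5
31*((y + 1)*(f(-4, -3) + 13)) = 31*((-1 + 1)*(-5 + 13)) = 31*(0*8) = 31*0 = 0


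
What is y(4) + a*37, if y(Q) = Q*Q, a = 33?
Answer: 1237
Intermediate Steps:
y(Q) = Q**2
y(4) + a*37 = 4**2 + 33*37 = 16 + 1221 = 1237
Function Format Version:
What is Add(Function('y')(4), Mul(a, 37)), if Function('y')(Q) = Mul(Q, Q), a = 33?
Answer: 1237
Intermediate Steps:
Function('y')(Q) = Pow(Q, 2)
Add(Function('y')(4), Mul(a, 37)) = Add(Pow(4, 2), Mul(33, 37)) = Add(16, 1221) = 1237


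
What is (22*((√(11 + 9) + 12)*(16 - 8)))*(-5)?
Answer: -10560 - 1760*√5 ≈ -14495.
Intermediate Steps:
(22*((√(11 + 9) + 12)*(16 - 8)))*(-5) = (22*((√20 + 12)*8))*(-5) = (22*((2*√5 + 12)*8))*(-5) = (22*((12 + 2*√5)*8))*(-5) = (22*(96 + 16*√5))*(-5) = (2112 + 352*√5)*(-5) = -10560 - 1760*√5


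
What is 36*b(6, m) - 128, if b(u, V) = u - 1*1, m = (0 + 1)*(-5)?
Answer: 52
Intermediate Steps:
m = -5 (m = 1*(-5) = -5)
b(u, V) = -1 + u (b(u, V) = u - 1 = -1 + u)
36*b(6, m) - 128 = 36*(-1 + 6) - 128 = 36*5 - 128 = 180 - 128 = 52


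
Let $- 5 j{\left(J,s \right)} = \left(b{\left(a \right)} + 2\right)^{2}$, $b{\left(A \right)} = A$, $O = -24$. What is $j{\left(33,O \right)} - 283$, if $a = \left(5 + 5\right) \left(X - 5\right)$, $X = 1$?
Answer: $- \frac{2859}{5} \approx -571.8$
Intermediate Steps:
$a = -40$ ($a = \left(5 + 5\right) \left(1 - 5\right) = 10 \left(-4\right) = -40$)
$j{\left(J,s \right)} = - \frac{1444}{5}$ ($j{\left(J,s \right)} = - \frac{\left(-40 + 2\right)^{2}}{5} = - \frac{\left(-38\right)^{2}}{5} = \left(- \frac{1}{5}\right) 1444 = - \frac{1444}{5}$)
$j{\left(33,O \right)} - 283 = - \frac{1444}{5} - 283 = - \frac{2859}{5}$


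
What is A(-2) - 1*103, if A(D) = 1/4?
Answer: -411/4 ≈ -102.75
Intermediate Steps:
A(D) = 1/4
A(-2) - 1*103 = 1/4 - 1*103 = 1/4 - 103 = -411/4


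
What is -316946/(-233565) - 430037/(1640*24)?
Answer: -5864439823/612874560 ≈ -9.5687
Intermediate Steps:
-316946/(-233565) - 430037/(1640*24) = -316946*(-1/233565) - 430037/39360 = 316946/233565 - 430037*1/39360 = 316946/233565 - 430037/39360 = -5864439823/612874560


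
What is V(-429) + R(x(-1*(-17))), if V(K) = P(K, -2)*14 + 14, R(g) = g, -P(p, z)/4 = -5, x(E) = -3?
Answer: 291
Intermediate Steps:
P(p, z) = 20 (P(p, z) = -4*(-5) = 20)
V(K) = 294 (V(K) = 20*14 + 14 = 280 + 14 = 294)
V(-429) + R(x(-1*(-17))) = 294 - 3 = 291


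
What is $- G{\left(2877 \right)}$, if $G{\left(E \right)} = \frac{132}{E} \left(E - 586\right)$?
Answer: $- \frac{100804}{959} \approx -105.11$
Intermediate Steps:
$G{\left(E \right)} = \frac{132 \left(-586 + E\right)}{E}$ ($G{\left(E \right)} = \frac{132}{E} \left(-586 + E\right) = \frac{132 \left(-586 + E\right)}{E}$)
$- G{\left(2877 \right)} = - (132 - \frac{77352}{2877}) = - (132 - \frac{25784}{959}) = \left(-1\right) \frac{100804}{959} = - \frac{100804}{959}$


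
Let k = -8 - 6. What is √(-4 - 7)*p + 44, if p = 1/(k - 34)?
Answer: 44 - I*√11/48 ≈ 44.0 - 0.069096*I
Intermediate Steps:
k = -14
p = -1/48 (p = 1/(-14 - 34) = 1/(-48) = -1/48 ≈ -0.020833)
√(-4 - 7)*p + 44 = √(-4 - 7)*(-1/48) + 44 = √(-11)*(-1/48) + 44 = (I*√11)*(-1/48) + 44 = -I*√11/48 + 44 = 44 - I*√11/48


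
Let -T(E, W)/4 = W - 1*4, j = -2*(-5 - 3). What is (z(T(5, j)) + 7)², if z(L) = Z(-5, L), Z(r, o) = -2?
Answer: 25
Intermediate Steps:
j = 16 (j = -2*(-8) = 16)
T(E, W) = 16 - 4*W (T(E, W) = -4*(W - 1*4) = -4*(W - 4) = -4*(-4 + W) = 16 - 4*W)
z(L) = -2
(z(T(5, j)) + 7)² = (-2 + 7)² = 5² = 25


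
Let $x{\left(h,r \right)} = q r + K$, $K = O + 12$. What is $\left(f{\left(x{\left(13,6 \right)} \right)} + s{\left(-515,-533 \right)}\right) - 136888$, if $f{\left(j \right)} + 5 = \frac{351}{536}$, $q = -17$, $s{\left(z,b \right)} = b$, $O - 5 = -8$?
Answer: $- \frac{73659985}{536} \approx -1.3743 \cdot 10^{5}$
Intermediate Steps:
$O = -3$ ($O = 5 - 8 = -3$)
$K = 9$ ($K = -3 + 12 = 9$)
$x{\left(h,r \right)} = 9 - 17 r$ ($x{\left(h,r \right)} = - 17 r + 9 = 9 - 17 r$)
$f{\left(j \right)} = - \frac{2329}{536}$ ($f{\left(j \right)} = -5 + \frac{351}{536} = - \frac{2329}{536}$)
$\left(f{\left(x{\left(13,6 \right)} \right)} + s{\left(-515,-533 \right)}\right) - 136888 = \left(- \frac{2329}{536} - 533\right) - 136888 = - \frac{288017}{536} - 136888 = - \frac{73659985}{536}$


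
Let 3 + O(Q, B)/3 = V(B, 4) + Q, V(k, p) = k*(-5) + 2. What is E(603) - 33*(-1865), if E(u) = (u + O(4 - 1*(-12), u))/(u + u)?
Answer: 8246097/134 ≈ 61538.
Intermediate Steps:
V(k, p) = 2 - 5*k (V(k, p) = -5*k + 2 = 2 - 5*k)
O(Q, B) = -3 - 15*B + 3*Q (O(Q, B) = -9 + 3*((2 - 5*B) + Q) = -9 + 3*(2 + Q - 5*B) = -9 + (6 - 15*B + 3*Q) = -3 - 15*B + 3*Q)
E(u) = (45 - 14*u)/(2*u) (E(u) = (u + (-3 - 15*u + 3*(4 - 1*(-12))))/(u + u) = (u + (-3 - 15*u + 3*(4 + 12)))/((2*u)) = (u + (-3 - 15*u + 3*16))*(1/(2*u)) = (u + (-3 - 15*u + 48))*(1/(2*u)) = (u + (45 - 15*u))*(1/(2*u)) = (45 - 14*u)*(1/(2*u)) = (45 - 14*u)/(2*u))
E(603) - 33*(-1865) = (-7 + (45/2)/603) - 33*(-1865) = (-7 + (45/2)*(1/603)) + 61545 = (-7 + 5/134) + 61545 = -933/134 + 61545 = 8246097/134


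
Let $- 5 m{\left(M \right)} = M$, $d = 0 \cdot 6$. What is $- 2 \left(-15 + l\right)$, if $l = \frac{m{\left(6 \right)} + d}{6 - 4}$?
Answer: $\frac{156}{5} \approx 31.2$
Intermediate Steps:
$d = 0$
$m{\left(M \right)} = - \frac{M}{5}$
$l = - \frac{3}{5}$ ($l = \frac{\left(- \frac{1}{5}\right) 6 + 0}{6 - 4} = \frac{- \frac{6}{5} + 0}{2} = \left(- \frac{6}{5}\right) \frac{1}{2} = - \frac{3}{5} \approx -0.6$)
$- 2 \left(-15 + l\right) = - 2 \left(-15 - \frac{3}{5}\right) = \left(-2\right) \left(- \frac{78}{5}\right) = \frac{156}{5}$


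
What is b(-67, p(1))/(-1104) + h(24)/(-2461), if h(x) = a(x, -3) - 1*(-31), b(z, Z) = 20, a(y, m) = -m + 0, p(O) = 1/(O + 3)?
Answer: -41/1284 ≈ -0.031931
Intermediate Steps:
p(O) = 1/(3 + O)
a(y, m) = -m
h(x) = 34 (h(x) = -1*(-3) - 1*(-31) = 3 + 31 = 34)
b(-67, p(1))/(-1104) + h(24)/(-2461) = 20/(-1104) + 34/(-2461) = 20*(-1/1104) + 34*(-1/2461) = -5/276 - 34/2461 = -41/1284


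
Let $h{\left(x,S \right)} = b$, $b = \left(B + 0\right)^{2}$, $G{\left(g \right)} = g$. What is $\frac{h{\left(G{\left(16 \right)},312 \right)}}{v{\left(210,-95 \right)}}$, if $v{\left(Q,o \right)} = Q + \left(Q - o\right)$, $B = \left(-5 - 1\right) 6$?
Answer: $\frac{1296}{515} \approx 2.5165$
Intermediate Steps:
$B = -36$ ($B = \left(-6\right) 6 = -36$)
$b = 1296$ ($b = \left(-36 + 0\right)^{2} = \left(-36\right)^{2} = 1296$)
$h{\left(x,S \right)} = 1296$
$v{\left(Q,o \right)} = - o + 2 Q$
$\frac{h{\left(G{\left(16 \right)},312 \right)}}{v{\left(210,-95 \right)}} = \frac{1296}{\left(-1\right) \left(-95\right) + 2 \cdot 210} = \frac{1296}{95 + 420} = \frac{1296}{515}$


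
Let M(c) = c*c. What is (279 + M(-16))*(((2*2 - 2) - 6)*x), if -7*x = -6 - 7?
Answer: -27820/7 ≈ -3974.3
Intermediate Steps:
M(c) = c²
x = 13/7 (x = -(-6 - 7)/7 = -⅐*(-13) = 13/7 ≈ 1.8571)
(279 + M(-16))*(((2*2 - 2) - 6)*x) = (279 + (-16)²)*(((2*2 - 2) - 6)*(13/7)) = (279 + 256)*(((4 - 2) - 6)*(13/7)) = 535*((2 - 6)*(13/7)) = 535*(-4*13/7) = 535*(-52/7) = -27820/7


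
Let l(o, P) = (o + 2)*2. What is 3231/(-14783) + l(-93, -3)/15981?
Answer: -7760731/33749589 ≈ -0.22995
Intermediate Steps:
l(o, P) = 4 + 2*o (l(o, P) = (2 + o)*2 = 4 + 2*o)
3231/(-14783) + l(-93, -3)/15981 = 3231/(-14783) + (4 + 2*(-93))/15981 = 3231*(-1/14783) + (4 - 186)*(1/15981) = -3231/14783 - 182*1/15981 = -3231/14783 - 26/2283 = -7760731/33749589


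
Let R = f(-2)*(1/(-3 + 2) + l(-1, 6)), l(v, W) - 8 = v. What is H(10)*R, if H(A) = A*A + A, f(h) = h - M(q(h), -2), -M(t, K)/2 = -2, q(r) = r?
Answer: -3960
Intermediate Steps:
l(v, W) = 8 + v
M(t, K) = 4 (M(t, K) = -2*(-2) = 4)
f(h) = -4 + h (f(h) = h - 1*4 = h - 4 = -4 + h)
H(A) = A + A**2 (H(A) = A**2 + A = A + A**2)
R = -36 (R = (-4 - 2)*(1/(-3 + 2) + (8 - 1)) = -6*(1/(-1) + 7) = -6*(-1 + 7) = -6*6 = -36)
H(10)*R = (10*(1 + 10))*(-36) = (10*11)*(-36) = 110*(-36) = -3960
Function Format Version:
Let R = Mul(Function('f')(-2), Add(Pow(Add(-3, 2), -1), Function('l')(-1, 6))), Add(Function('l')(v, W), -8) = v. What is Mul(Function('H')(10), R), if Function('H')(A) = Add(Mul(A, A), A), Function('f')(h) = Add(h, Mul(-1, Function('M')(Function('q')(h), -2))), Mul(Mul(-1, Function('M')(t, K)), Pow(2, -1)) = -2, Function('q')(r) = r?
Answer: -3960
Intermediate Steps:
Function('l')(v, W) = Add(8, v)
Function('M')(t, K) = 4 (Function('M')(t, K) = Mul(-2, -2) = 4)
Function('f')(h) = Add(-4, h) (Function('f')(h) = Add(h, Mul(-1, 4)) = Add(h, -4) = Add(-4, h))
Function('H')(A) = Add(A, Pow(A, 2)) (Function('H')(A) = Add(Pow(A, 2), A) = Add(A, Pow(A, 2)))
R = -36 (R = Mul(Add(-4, -2), Add(Pow(Add(-3, 2), -1), Add(8, -1))) = Mul(-6, Add(Pow(-1, -1), 7)) = Mul(-6, Add(-1, 7)) = Mul(-6, 6) = -36)
Mul(Function('H')(10), R) = Mul(Mul(10, Add(1, 10)), -36) = Mul(Mul(10, 11), -36) = Mul(110, -36) = -3960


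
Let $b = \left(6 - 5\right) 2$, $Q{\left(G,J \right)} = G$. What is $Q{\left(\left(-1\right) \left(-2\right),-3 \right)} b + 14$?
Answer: $18$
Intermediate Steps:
$b = 2$ ($b = 1 \cdot 2 = 2$)
$Q{\left(\left(-1\right) \left(-2\right),-3 \right)} b + 14 = \left(-1\right) \left(-2\right) 2 + 14 = 2 \cdot 2 + 14 = 4 + 14 = 18$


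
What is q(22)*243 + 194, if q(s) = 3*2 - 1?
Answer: 1409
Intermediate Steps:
q(s) = 5 (q(s) = 6 - 1 = 5)
q(22)*243 + 194 = 5*243 + 194 = 1215 + 194 = 1409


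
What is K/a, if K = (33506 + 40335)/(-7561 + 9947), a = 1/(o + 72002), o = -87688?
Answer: -579134963/1193 ≈ -4.8544e+5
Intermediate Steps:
a = -1/15686 (a = 1/(-87688 + 72002) = 1/(-15686) = -1/15686 ≈ -6.3751e-5)
K = 73841/2386 ≈ 30.948
K/a = 73841/(2386*(-1/15686)) = (73841/2386)*(-15686) = -579134963/1193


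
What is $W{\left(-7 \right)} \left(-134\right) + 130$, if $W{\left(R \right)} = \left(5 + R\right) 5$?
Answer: $1470$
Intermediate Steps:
$W{\left(R \right)} = 25 + 5 R$
$W{\left(-7 \right)} \left(-134\right) + 130 = \left(25 + 5 \left(-7\right)\right) \left(-134\right) + 130 = \left(25 - 35\right) \left(-134\right) + 130 = \left(-10\right) \left(-134\right) + 130 = 1340 + 130 = 1470$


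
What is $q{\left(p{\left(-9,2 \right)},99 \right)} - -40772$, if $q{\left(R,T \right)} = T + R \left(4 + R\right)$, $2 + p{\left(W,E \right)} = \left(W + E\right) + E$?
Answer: $40892$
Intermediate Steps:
$p{\left(W,E \right)} = -2 + W + 2 E$ ($p{\left(W,E \right)} = -2 + \left(\left(W + E\right) + E\right) = -2 + \left(\left(E + W\right) + E\right) = -2 + \left(W + 2 E\right) = -2 + W + 2 E$)
$q{\left(p{\left(-9,2 \right)},99 \right)} - -40772 = \left(99 + \left(-2 - 9 + 2 \cdot 2\right)^{2} + 4 \left(-2 - 9 + 2 \cdot 2\right)\right) - -40772 = \left(99 + \left(-2 - 9 + 4\right)^{2} + 4 \left(-2 - 9 + 4\right)\right) + 40772 = \left(99 + \left(-7\right)^{2} + 4 \left(-7\right)\right) + 40772 = \left(99 + 49 - 28\right) + 40772 = 120 + 40772 = 40892$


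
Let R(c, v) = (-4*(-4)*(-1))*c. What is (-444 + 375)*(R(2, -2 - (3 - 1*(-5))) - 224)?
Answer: 17664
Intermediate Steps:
R(c, v) = -16*c (R(c, v) = (16*(-1))*c = -16*c)
(-444 + 375)*(R(2, -2 - (3 - 1*(-5))) - 224) = (-444 + 375)*(-16*2 - 224) = -69*(-32 - 224) = -69*(-256) = 17664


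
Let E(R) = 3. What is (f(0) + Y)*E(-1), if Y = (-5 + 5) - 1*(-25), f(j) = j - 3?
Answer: 66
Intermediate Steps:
f(j) = -3 + j
Y = 25 (Y = 0 + 25 = 25)
(f(0) + Y)*E(-1) = ((-3 + 0) + 25)*3 = (-3 + 25)*3 = 22*3 = 66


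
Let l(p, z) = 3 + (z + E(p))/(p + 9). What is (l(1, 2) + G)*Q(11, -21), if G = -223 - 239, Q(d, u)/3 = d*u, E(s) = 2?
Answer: 1589049/5 ≈ 3.1781e+5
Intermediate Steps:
l(p, z) = 3 + (2 + z)/(9 + p) (l(p, z) = 3 + (z + 2)/(p + 9) = 3 + (2 + z)/(9 + p))
Q(d, u) = 3*d*u (Q(d, u) = 3*(d*u) = 3*d*u)
G = -462
(l(1, 2) + G)*Q(11, -21) = ((29 + 2 + 3*1)/(9 + 1) - 462)*(3*11*(-21)) = ((29 + 2 + 3)/10 - 462)*(-693) = ((1/10)*34 - 462)*(-693) = (17/5 - 462)*(-693) = -2293/5*(-693) = 1589049/5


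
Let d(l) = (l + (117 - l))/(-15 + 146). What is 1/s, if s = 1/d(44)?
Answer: 117/131 ≈ 0.89313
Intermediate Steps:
d(l) = 117/131
s = 131/117 (s = 1/(117/131) = 131/117 ≈ 1.1197)
1/s = 1/(131/117) = 117/131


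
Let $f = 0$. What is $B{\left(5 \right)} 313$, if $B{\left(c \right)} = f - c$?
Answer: $-1565$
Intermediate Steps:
$B{\left(c \right)} = - c$ ($B{\left(c \right)} = 0 - c = - c$)
$B{\left(5 \right)} 313 = \left(-1\right) 5 \cdot 313 = \left(-5\right) 313 = -1565$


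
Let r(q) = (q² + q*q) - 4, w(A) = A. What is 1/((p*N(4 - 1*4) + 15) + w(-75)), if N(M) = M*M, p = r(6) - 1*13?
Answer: -1/60 ≈ -0.016667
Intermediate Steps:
r(q) = -4 + 2*q² (r(q) = (q² + q²) - 4 = 2*q² - 4 = -4 + 2*q²)
p = 55 (p = (-4 + 2*6²) - 1*13 = (-4 + 2*36) - 13 = (-4 + 72) - 13 = 68 - 13 = 55)
N(M) = M²
1/((p*N(4 - 1*4) + 15) + w(-75)) = 1/((55*(4 - 1*4)² + 15) - 75) = 1/((55*(4 - 4)² + 15) - 75) = 1/((55*0² + 15) - 75) = 1/((55*0 + 15) - 75) = 1/((0 + 15) - 75) = 1/(15 - 75) = 1/(-60) = -1/60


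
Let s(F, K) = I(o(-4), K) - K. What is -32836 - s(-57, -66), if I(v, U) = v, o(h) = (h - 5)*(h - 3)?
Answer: -32965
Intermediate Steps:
o(h) = (-5 + h)*(-3 + h)
s(F, K) = 63 - K (s(F, K) = (15 + (-4)² - 8*(-4)) - K = (15 + 16 + 32) - K = 63 - K)
-32836 - s(-57, -66) = -32836 - (63 - 1*(-66)) = -32836 - (63 + 66) = -32836 - 1*129 = -32836 - 129 = -32965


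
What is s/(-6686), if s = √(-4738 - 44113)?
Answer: -I*√48851/6686 ≈ -0.033058*I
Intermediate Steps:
s = I*√48851 (s = √(-48851) = I*√48851 ≈ 221.02*I)
s/(-6686) = (I*√48851)/(-6686) = (I*√48851)*(-1/6686) = -I*√48851/6686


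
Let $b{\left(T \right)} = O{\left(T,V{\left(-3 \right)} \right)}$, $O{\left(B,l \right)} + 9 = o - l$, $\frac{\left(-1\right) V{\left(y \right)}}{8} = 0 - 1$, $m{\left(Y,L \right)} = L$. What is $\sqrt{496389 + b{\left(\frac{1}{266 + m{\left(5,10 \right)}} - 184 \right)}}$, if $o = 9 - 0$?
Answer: $\sqrt{496381} \approx 704.54$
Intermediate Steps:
$V{\left(y \right)} = 8$ ($V{\left(y \right)} = - 8 \left(0 - 1\right) = \left(-8\right) \left(-1\right) = 8$)
$o = 9$ ($o = 9 + 0 = 9$)
$O{\left(B,l \right)} = - l$ ($O{\left(B,l \right)} = -9 - \left(-9 + l\right) = - l$)
$b{\left(T \right)} = -8$ ($b{\left(T \right)} = \left(-1\right) 8 = -8$)
$\sqrt{496389 + b{\left(\frac{1}{266 + m{\left(5,10 \right)}} - 184 \right)}} = \sqrt{496389 - 8} = \sqrt{496381}$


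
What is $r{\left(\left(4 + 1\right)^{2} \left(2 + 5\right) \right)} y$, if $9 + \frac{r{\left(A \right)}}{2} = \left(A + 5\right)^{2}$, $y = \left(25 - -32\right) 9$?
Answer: $33233166$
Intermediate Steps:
$y = 513$ ($y = \left(25 + 32\right) 9 = 57 \cdot 9 = 513$)
$r{\left(A \right)} = -18 + 2 \left(5 + A\right)^{2}$ ($r{\left(A \right)} = -18 + 2 \left(A + 5\right)^{2} = -18 + 2 \left(5 + A\right)^{2}$)
$r{\left(\left(4 + 1\right)^{2} \left(2 + 5\right) \right)} y = \left(-18 + 2 \left(5 + \left(4 + 1\right)^{2} \left(2 + 5\right)\right)^{2}\right) 513 = \left(-18 + 2 \left(5 + 5^{2} \cdot 7\right)^{2}\right) 513 = \left(-18 + 2 \left(5 + 25 \cdot 7\right)^{2}\right) 513 = \left(-18 + 2 \left(5 + 175\right)^{2}\right) 513 = \left(-18 + 2 \cdot 180^{2}\right) 513 = \left(-18 + 2 \cdot 32400\right) 513 = \left(-18 + 64800\right) 513 = 64782 \cdot 513 = 33233166$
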